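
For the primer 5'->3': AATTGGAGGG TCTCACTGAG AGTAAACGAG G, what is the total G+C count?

C=4, T=6, G=11, A=10
G+C = 11 + 4 = 15

15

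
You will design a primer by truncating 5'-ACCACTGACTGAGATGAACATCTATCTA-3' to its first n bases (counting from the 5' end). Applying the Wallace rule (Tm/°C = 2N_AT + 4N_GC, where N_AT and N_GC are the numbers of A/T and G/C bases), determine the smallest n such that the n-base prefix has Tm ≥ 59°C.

First 20 bases: ACCACTGACTGAGATGAACA → Tm = 58°C (< 59°C)
First 21 bases: ACCACTGACTGAGATGAACAT → Tm = 60°C (≥ 59°C)
Each additional base adds 2°C (A/T) or 4°C (G/C), so Tm is non-decreasing in n; n = 21 is the first length to reach 59°C.

n = 21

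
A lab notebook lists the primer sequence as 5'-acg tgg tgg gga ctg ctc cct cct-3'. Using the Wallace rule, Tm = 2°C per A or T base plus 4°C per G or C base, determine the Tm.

80°C

Base counts: G=8, C=8, T=6, A=2
So N_AT = 8 and N_GC = 16.
Tm = 2(8) + 4(16) = 16 + 64 = 80°C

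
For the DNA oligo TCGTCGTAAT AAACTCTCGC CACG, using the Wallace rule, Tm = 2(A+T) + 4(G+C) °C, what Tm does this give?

Scanning the sequence gives T=6, C=8, G=4, A=6.
So N_AT = 12 and N_GC = 12.
Tm = 4·12 + 2·12 = 48 + 24 = 72°C

72°C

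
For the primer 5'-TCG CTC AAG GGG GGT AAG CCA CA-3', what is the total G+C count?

G=8, C=6, T=3, A=6
Total G or C: 8 + 6 = 14

14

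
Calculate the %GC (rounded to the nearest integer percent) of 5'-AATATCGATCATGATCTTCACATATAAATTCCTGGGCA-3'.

34%

A=13, T=12, C=8, G=5
G+C = 5 + 8 = 13 out of 38 bases
%GC = 13/38 × 100 = 34.21% ≈ 34%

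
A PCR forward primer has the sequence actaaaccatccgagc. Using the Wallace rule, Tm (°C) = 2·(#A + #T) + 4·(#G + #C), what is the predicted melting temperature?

Scanning the sequence gives G=2, T=2, C=6, A=6.
So N_AT = 8 and N_GC = 8.
Tm = 2×8 + 4×8 = 48°C

48°C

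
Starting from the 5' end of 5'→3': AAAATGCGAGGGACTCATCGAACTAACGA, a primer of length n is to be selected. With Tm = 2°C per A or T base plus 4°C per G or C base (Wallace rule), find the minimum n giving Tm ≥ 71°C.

n = 25

First 24 bases: AAAATGCGAGGGACTCATCGAACT → Tm = 70°C (< 71°C)
First 25 bases: AAAATGCGAGGGACTCATCGAACTA → Tm = 72°C (≥ 71°C)
Since every base adds ≥2°C, Tm only increases with n, so the threshold is first crossed at n = 25.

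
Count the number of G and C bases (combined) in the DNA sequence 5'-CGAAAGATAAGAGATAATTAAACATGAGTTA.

T=7, G=6, C=2, A=16
Total G or C: 6 + 2 = 8

8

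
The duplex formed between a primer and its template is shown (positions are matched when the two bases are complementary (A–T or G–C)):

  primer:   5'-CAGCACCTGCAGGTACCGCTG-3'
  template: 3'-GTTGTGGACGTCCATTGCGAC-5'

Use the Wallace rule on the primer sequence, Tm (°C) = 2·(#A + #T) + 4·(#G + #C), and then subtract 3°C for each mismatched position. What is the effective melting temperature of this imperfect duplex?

64°C

Primer base counts: A=4, T=3, G=6, C=8 → A+T=7, G+C=14
Perfect-match Tm = 2(7) + 4(14) = 14 + 56 = 70°C
Mismatches (positions where the bases are not complementary): 2 (at positions 3, 16)
Effective Tm = 70 − 2×3 = 70 − 6 = 64°C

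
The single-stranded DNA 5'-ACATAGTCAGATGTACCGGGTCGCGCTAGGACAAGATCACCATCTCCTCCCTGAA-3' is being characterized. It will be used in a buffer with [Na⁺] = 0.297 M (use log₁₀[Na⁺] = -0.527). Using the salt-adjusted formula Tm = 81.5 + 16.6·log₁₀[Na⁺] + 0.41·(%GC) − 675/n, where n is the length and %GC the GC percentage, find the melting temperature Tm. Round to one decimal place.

Length n = 55. C=17, G=12, T=11, A=15
G+C = 29, so %GC = 29/55 × 100 = 52.727%
Salt term: 16.6 × (-0.527) = -8.748
GC term: 0.41 × 52.727 = 21.618; length term: −675/55 = −12.273
Tm = 81.5 + (-8.748) + 21.618 − 12.273 = 82.097 → 82.1°C

82.1°C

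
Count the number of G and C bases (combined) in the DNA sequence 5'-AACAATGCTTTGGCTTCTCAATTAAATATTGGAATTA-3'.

T=14, A=13, G=5, C=5
G+C = 5 + 5 = 10

10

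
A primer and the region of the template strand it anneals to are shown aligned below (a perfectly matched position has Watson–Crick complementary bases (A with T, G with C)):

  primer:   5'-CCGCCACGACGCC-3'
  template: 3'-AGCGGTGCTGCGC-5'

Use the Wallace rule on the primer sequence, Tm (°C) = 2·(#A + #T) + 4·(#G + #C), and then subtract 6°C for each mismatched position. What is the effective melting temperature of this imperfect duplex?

Primer base counts: A=2, T=0, G=3, C=8 → A+T=2, G+C=11
Perfect-match Tm = 2(2) + 4(11) = 4 + 44 = 48°C
Mismatches (positions where the bases are not complementary): 2 (at positions 1, 13)
Effective Tm = 48 − 2×6 = 48 − 12 = 36°C

36°C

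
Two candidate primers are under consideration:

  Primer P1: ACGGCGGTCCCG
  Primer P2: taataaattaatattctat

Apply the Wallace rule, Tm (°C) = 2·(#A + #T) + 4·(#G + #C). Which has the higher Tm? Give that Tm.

Primer P1: A+T=2, G+C=10 → Tm = 2(2)+4(10) = 44°C
Primer P2: A+T=18, G+C=1 → Tm = 2(18)+4(1) = 40°C
44°C vs 40°C → primer P1 is higher.

Primer P1, 44°C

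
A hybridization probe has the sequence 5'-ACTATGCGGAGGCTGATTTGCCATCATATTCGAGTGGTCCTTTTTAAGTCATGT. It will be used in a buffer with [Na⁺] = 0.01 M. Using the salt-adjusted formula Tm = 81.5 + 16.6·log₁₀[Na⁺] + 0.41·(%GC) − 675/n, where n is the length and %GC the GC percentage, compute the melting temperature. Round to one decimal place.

Length n = 54. Scanning the sequence gives C=10, T=20, A=11, G=13.
G+C = 23, so %GC = 23/54 × 100 = 42.593%
Salt term: 16.6 × (-2) = -33.2
GC term: 0.41 × 42.593 = 17.463; length term: −675/54 = −12.5
Tm = 81.5 + (-33.2) + 17.463 − 12.5 = 53.263 → 53.3°C

53.3°C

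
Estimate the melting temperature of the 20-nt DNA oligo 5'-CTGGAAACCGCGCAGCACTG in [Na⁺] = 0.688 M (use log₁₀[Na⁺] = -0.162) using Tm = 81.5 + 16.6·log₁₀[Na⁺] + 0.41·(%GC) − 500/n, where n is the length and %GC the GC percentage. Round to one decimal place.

80.5°C

Length n = 20. Scanning the sequence gives A=5, T=2, C=7, G=6.
G+C = 13, so %GC = 13/20 × 100 = 65%
Salt term: 16.6 × (-0.162) = -2.689
GC term: 0.41 × 65 = 26.65; length term: −500/20 = −25
Tm = 81.5 + (-2.689) + 26.65 − 25 = 80.461 → 80.5°C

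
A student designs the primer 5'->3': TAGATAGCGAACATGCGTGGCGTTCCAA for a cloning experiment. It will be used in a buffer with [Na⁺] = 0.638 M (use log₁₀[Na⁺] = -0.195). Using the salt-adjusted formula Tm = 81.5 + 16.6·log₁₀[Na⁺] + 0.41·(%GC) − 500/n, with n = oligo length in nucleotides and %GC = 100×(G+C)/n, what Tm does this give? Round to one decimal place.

Length n = 28. T=6, A=8, G=8, C=6
G+C = 14, so %GC = 14/28 × 100 = 50%
Salt term: 16.6 × (-0.195) = -3.237
GC term: 0.41 × 50 = 20.5; length term: −500/28 = −17.857
Tm = 81.5 + (-3.237) + 20.5 − 17.857 = 80.906 → 80.9°C

80.9°C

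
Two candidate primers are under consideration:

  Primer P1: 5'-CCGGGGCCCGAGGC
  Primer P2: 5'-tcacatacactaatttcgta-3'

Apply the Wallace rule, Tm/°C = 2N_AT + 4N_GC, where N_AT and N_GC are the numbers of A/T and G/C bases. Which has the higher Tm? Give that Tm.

Primer P1: A+T=1, G+C=13 → Tm = 2(1)+4(13) = 54°C
Primer P2: A+T=14, G+C=6 → Tm = 2(14)+4(6) = 52°C
54°C vs 52°C → primer P1 is higher.

Primer P1, 54°C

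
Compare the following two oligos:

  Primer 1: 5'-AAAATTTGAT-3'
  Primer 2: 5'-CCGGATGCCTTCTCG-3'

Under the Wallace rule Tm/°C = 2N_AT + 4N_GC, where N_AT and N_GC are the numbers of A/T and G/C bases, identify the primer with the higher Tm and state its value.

Primer 1: A+T=9, G+C=1 → Tm = 2(9)+4(1) = 22°C
Primer 2: A+T=5, G+C=10 → Tm = 2(5)+4(10) = 50°C
22°C vs 50°C → primer 2 is higher.

Primer 2, 50°C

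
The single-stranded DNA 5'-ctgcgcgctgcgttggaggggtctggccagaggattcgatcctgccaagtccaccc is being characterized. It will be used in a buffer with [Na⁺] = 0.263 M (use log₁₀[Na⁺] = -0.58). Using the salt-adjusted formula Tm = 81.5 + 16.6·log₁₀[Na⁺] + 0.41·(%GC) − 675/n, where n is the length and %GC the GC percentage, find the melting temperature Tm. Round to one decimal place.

86.9°C

Length n = 56. Counting bases: G=19, C=18, A=8, T=11
G+C = 37, so %GC = 37/56 × 100 = 66.071%
Salt term: 16.6 × (-0.58) = -9.628
GC term: 0.41 × 66.071 = 27.089; length term: −675/56 = −12.054
Tm = 81.5 + (-9.628) + 27.089 − 12.054 = 86.907 → 86.9°C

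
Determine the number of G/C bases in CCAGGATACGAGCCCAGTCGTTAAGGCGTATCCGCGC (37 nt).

T=6, A=8, C=12, G=11
Total G or C: 11 + 12 = 23

23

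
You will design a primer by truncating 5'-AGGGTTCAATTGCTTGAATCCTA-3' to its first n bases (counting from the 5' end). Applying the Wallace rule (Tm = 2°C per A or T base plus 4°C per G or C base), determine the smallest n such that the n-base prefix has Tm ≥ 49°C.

n = 18

First 17 bases: AGGGTTCAATTGCTTGA → Tm = 48°C (< 49°C)
First 18 bases: AGGGTTCAATTGCTTGAA → Tm = 50°C (≥ 49°C)
Each additional base adds 2°C (A/T) or 4°C (G/C), so Tm is non-decreasing in n; n = 18 is the first length to reach 49°C.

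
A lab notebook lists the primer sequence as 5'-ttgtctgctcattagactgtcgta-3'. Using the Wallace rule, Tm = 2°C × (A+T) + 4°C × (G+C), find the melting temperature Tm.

Base counts: G=5, A=4, T=10, C=5
A+T = 14, G+C = 10
Tm = 2×14 + 4×10 = 68°C

68°C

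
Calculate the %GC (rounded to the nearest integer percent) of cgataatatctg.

33%

G=2, A=4, C=2, T=4
G+C = 2 + 2 = 4 out of 12 bases
%GC = 4/12 × 100 = 33.33% ≈ 33%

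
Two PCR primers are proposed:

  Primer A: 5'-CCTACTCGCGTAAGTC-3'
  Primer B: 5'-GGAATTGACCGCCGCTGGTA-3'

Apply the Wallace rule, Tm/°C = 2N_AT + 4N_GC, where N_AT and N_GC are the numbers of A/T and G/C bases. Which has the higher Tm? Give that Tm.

Primer A: A+T=7, G+C=9 → Tm = 2(7)+4(9) = 50°C
Primer B: A+T=8, G+C=12 → Tm = 2(8)+4(12) = 64°C
50°C vs 64°C → primer B is higher.

Primer B, 64°C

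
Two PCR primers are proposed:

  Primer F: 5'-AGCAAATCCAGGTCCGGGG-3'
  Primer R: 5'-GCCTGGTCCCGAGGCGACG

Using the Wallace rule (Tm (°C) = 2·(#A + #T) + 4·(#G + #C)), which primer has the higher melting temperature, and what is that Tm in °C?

Primer R, 68°C

Primer F: A+T=7, G+C=12 → Tm = 2(7)+4(12) = 62°C
Primer R: A+T=4, G+C=15 → Tm = 2(4)+4(15) = 68°C
62°C vs 68°C → primer R is higher.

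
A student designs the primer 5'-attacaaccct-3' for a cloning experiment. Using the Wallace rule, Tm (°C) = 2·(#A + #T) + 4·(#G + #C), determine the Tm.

Scanning the sequence gives G=0, C=4, T=3, A=4.
So N_AT = 7 and N_GC = 4.
Tm = 4·4 + 2·7 = 16 + 14 = 30°C

30°C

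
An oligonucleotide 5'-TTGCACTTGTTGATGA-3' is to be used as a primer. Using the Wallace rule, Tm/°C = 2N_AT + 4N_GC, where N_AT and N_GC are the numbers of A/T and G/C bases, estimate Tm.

Scanning the sequence gives G=4, C=2, T=7, A=3.
A+T = 10, G+C = 6
Tm = 2×10 + 4×6 = 44°C

44°C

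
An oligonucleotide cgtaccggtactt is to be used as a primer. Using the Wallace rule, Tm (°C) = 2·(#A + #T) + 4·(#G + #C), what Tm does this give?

40°C

Base counts: A=2, T=4, C=4, G=3
AT pairs contribute 6, GC pairs contribute 7.
Tm = 2×6 + 4×7 = 40°C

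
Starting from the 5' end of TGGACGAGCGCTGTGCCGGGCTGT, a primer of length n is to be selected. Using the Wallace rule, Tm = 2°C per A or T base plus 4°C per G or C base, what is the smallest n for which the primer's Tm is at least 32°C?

n = 10

First 9 bases: TGGACGAGC → Tm = 30°C (< 32°C)
First 10 bases: TGGACGAGCG → Tm = 34°C (≥ 32°C)
Each additional base adds 2°C (A/T) or 4°C (G/C), so Tm is non-decreasing in n; n = 10 is the first length to reach 32°C.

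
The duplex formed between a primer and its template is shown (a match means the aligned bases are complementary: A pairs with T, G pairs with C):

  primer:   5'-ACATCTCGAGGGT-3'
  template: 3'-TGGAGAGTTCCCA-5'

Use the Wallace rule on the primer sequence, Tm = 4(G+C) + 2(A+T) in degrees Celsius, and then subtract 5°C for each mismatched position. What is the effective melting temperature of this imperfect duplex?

Primer base counts: A=3, T=3, G=4, C=3 → A+T=6, G+C=7
Perfect-match Tm = 2(6) + 4(7) = 12 + 28 = 40°C
Mismatches (positions where the bases are not complementary): 2 (at positions 3, 8)
Effective Tm = 40 − 2×5 = 40 − 10 = 30°C

30°C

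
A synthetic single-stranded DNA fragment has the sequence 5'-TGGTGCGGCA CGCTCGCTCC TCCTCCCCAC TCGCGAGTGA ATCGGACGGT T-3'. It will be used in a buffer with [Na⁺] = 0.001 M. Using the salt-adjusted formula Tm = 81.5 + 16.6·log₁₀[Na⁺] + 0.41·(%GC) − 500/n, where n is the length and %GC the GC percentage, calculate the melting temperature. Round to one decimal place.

49.2°C

Length n = 51. Base counts: A=6, T=11, G=15, C=19
G+C = 34, so %GC = 34/51 × 100 = 66.667%
Salt term: 16.6 × (-3) = -49.8
GC term: 0.41 × 66.667 = 27.333; length term: −500/51 = −9.804
Tm = 81.5 + (-49.8) + 27.333 − 9.804 = 49.229 → 49.2°C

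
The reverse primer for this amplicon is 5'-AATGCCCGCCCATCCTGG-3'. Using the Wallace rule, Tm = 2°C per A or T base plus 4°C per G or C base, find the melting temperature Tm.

60°C

T=3, C=8, G=4, A=3
A+T = 6, G+C = 12
Tm = 2(6) + 4(12) = 12 + 48 = 60°C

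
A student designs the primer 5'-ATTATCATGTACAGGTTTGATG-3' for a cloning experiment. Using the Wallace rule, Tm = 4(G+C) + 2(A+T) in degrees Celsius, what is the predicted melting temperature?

58°C

Counting bases: G=5, A=6, C=2, T=9
A+T = 15, G+C = 7
Tm = 4·7 + 2·15 = 28 + 30 = 58°C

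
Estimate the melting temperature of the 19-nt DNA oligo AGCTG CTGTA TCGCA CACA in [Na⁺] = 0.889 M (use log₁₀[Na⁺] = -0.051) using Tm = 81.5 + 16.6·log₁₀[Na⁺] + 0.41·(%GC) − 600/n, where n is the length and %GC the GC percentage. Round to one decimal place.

70.7°C

Length n = 19. Base counts: G=4, C=6, T=4, A=5
G+C = 10, so %GC = 10/19 × 100 = 52.632%
Salt term: 16.6 × (-0.051) = -0.847
GC term: 0.41 × 52.632 = 21.579; length term: −600/19 = −31.579
Tm = 81.5 + (-0.847) + 21.579 − 31.579 = 70.653 → 70.7°C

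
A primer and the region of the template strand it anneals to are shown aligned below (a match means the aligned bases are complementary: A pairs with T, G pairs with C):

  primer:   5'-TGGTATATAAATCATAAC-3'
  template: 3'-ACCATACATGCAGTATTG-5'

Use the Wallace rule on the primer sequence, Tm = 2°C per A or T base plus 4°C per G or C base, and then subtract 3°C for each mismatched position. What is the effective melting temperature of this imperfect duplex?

35°C

Primer base counts: A=8, T=6, G=2, C=2 → A+T=14, G+C=4
Perfect-match Tm = 2(14) + 4(4) = 28 + 16 = 44°C
Mismatches (positions where the bases are not complementary): 3 (at positions 7, 10, 11)
Effective Tm = 44 − 3×3 = 44 − 9 = 35°C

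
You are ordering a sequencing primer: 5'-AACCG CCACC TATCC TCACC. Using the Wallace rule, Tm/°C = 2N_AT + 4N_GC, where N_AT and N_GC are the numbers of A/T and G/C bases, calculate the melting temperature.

C=11, A=5, T=3, G=1
A+T = 8, G+C = 12
Tm = 2×8 + 4×12 = 64°C

64°C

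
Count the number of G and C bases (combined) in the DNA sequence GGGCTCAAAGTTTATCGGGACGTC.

13

Base counts: A=5, C=5, G=8, T=6
Total G or C: 8 + 5 = 13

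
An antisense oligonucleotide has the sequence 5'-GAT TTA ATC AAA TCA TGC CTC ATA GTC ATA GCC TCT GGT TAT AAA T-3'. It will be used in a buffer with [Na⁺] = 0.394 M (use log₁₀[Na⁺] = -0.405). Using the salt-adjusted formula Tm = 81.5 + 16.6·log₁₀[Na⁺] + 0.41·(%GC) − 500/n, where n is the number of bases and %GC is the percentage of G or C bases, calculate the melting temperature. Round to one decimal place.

Length n = 46. A=15, G=6, C=9, T=16
G+C = 15, so %GC = 15/46 × 100 = 32.609%
Salt term: 16.6 × (-0.405) = -6.723
GC term: 0.41 × 32.609 = 13.37; length term: −500/46 = −10.87
Tm = 81.5 + (-6.723) + 13.37 − 10.87 = 77.277 → 77.3°C

77.3°C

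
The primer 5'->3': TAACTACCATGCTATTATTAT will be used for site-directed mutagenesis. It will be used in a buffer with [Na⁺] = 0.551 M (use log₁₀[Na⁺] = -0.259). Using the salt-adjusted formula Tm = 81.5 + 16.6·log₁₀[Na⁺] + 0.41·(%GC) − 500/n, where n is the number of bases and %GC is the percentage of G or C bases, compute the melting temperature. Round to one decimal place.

63.2°C

Length n = 21. C=4, A=7, G=1, T=9
G+C = 5, so %GC = 5/21 × 100 = 23.81%
Salt term: 16.6 × (-0.259) = -4.299
GC term: 0.41 × 23.81 = 9.762; length term: −500/21 = −23.81
Tm = 81.5 + (-4.299) + 9.762 − 23.81 = 63.153 → 63.2°C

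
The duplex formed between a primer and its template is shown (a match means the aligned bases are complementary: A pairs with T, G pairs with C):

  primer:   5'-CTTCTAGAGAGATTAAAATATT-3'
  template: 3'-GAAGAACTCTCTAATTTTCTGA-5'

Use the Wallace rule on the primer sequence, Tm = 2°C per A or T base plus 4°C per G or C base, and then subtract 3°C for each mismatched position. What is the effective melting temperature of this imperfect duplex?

45°C

Primer base counts: A=9, T=8, G=3, C=2 → A+T=17, G+C=5
Perfect-match Tm = 2(17) + 4(5) = 34 + 20 = 54°C
Mismatches (positions where the bases are not complementary): 3 (at positions 6, 19, 21)
Effective Tm = 54 − 3×3 = 54 − 9 = 45°C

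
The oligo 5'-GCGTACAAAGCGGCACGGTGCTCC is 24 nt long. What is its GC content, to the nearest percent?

67%

Base counts: A=5, C=8, T=3, G=8
G+C = 8 + 8 = 16 out of 24 bases
%GC = 16/24 × 100 = 66.67% ≈ 67%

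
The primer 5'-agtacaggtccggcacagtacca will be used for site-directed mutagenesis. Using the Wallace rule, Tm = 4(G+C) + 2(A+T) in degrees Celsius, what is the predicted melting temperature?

72°C

Base counts: A=7, T=3, C=7, G=6
A+T = 10, G+C = 13
Tm = 2×10 + 4×13 = 72°C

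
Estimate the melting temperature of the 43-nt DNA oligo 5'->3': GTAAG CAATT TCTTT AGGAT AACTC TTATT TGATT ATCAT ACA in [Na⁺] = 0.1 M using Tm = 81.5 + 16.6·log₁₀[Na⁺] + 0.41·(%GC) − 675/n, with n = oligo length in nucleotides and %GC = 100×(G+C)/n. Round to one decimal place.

59.7°C

Length n = 43. Counting bases: G=5, C=6, A=14, T=18
G+C = 11, so %GC = 11/43 × 100 = 25.581%
Salt term: 16.6 × (-1) = -16.6
GC term: 0.41 × 25.581 = 10.488; length term: −675/43 = −15.698
Tm = 81.5 + (-16.6) + 10.488 − 15.698 = 59.69 → 59.7°C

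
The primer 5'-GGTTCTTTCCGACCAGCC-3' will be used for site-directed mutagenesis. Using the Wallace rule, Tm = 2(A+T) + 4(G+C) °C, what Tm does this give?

T=5, G=4, A=2, C=7
AT pairs contribute 7, GC pairs contribute 11.
Tm = 4·11 + 2·7 = 44 + 14 = 58°C

58°C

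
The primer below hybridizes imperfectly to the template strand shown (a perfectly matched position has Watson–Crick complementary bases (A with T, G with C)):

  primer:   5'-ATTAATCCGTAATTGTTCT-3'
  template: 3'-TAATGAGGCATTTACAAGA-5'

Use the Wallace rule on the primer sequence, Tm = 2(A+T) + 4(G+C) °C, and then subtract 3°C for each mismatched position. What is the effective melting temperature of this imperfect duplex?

42°C

Primer base counts: A=5, T=9, G=2, C=3 → A+T=14, G+C=5
Perfect-match Tm = 2(14) + 4(5) = 28 + 20 = 48°C
Mismatches (positions where the bases are not complementary): 2 (at positions 5, 13)
Effective Tm = 48 − 2×3 = 48 − 6 = 42°C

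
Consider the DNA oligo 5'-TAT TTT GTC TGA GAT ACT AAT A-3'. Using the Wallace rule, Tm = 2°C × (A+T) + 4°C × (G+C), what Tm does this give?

Counting bases: T=10, G=3, A=7, C=2
So N_AT = 17 and N_GC = 5.
Tm = 2(17) + 4(5) = 34 + 20 = 54°C

54°C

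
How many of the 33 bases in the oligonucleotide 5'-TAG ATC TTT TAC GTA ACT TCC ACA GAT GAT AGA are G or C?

11

Counting bases: T=11, C=6, G=5, A=11
G+C = 5 + 6 = 11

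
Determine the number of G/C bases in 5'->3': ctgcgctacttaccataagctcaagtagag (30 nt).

14

G=6, T=7, C=8, A=9
Total G or C: 6 + 8 = 14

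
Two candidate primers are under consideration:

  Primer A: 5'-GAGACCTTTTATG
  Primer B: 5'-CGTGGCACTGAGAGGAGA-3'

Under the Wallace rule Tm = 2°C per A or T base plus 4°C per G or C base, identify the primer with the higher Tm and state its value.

Primer A: A+T=8, G+C=5 → Tm = 2(8)+4(5) = 36°C
Primer B: A+T=7, G+C=11 → Tm = 2(7)+4(11) = 58°C
36°C vs 58°C → primer B is higher.

Primer B, 58°C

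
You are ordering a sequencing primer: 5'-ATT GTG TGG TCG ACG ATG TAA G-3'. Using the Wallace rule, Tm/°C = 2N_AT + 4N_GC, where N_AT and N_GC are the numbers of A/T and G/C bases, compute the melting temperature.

Scanning the sequence gives A=5, T=7, C=2, G=8.
A+T = 12, G+C = 10
Tm = 2×12 + 4×10 = 64°C

64°C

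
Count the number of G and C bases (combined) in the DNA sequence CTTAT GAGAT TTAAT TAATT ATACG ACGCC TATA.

Scanning the sequence gives T=13, C=5, G=4, A=12.
Total G or C: 4 + 5 = 9

9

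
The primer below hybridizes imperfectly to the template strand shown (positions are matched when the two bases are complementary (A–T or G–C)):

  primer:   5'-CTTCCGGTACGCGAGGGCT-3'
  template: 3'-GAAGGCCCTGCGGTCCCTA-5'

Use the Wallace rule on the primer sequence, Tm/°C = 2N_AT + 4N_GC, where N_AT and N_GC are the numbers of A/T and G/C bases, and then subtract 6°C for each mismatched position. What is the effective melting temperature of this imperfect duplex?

46°C

Primer base counts: A=2, T=4, G=7, C=6 → A+T=6, G+C=13
Perfect-match Tm = 2(6) + 4(13) = 12 + 52 = 64°C
Mismatches (positions where the bases are not complementary): 3 (at positions 8, 13, 18)
Effective Tm = 64 − 3×6 = 64 − 18 = 46°C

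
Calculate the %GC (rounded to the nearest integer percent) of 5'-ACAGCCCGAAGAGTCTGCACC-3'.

Counting bases: C=8, G=5, A=6, T=2
G+C = 5 + 8 = 13 out of 21 bases
%GC = 13/21 × 100 = 61.9% ≈ 62%

62%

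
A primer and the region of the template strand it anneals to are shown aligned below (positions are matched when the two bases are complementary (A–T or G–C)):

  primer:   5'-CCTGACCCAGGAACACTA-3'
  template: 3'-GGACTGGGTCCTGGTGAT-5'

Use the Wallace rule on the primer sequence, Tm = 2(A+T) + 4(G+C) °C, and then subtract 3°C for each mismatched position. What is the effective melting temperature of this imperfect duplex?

Primer base counts: A=6, T=2, G=3, C=7 → A+T=8, G+C=10
Perfect-match Tm = 2(8) + 4(10) = 16 + 40 = 56°C
Mismatches (positions where the bases are not complementary): 1 (at position 13)
Effective Tm = 56 − 1×3 = 56 − 3 = 53°C

53°C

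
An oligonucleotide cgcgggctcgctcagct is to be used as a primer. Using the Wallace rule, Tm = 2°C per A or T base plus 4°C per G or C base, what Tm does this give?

60°C

Counting bases: G=6, C=7, T=3, A=1
So N_AT = 4 and N_GC = 13.
Tm = 2(4) + 4(13) = 8 + 52 = 60°C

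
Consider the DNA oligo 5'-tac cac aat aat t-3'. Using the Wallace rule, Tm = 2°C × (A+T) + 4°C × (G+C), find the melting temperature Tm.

Counting bases: G=0, T=4, A=6, C=3
A+T = 10, G+C = 3
Tm = 2(10) + 4(3) = 20 + 12 = 32°C

32°C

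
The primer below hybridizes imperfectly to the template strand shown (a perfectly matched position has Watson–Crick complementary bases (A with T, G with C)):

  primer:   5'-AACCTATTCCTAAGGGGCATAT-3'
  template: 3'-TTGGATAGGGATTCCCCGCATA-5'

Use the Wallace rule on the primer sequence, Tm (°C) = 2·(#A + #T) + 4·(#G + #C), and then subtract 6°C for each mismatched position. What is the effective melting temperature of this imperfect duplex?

50°C

Primer base counts: A=7, T=6, G=4, C=5 → A+T=13, G+C=9
Perfect-match Tm = 2(13) + 4(9) = 26 + 36 = 62°C
Mismatches (positions where the bases are not complementary): 2 (at positions 8, 19)
Effective Tm = 62 − 2×6 = 62 − 12 = 50°C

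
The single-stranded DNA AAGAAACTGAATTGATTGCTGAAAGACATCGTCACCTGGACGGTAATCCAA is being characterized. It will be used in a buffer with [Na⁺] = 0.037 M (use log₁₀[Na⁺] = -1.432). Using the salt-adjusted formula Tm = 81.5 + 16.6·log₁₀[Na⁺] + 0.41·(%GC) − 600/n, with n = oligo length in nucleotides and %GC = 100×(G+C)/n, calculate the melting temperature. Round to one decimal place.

62.8°C

Length n = 51. Scanning the sequence gives G=11, T=11, A=19, C=10.
G+C = 21, so %GC = 21/51 × 100 = 41.176%
Salt term: 16.6 × (-1.432) = -23.771
GC term: 0.41 × 41.176 = 16.882; length term: −600/51 = −11.765
Tm = 81.5 + (-23.771) + 16.882 − 11.765 = 62.846 → 62.8°C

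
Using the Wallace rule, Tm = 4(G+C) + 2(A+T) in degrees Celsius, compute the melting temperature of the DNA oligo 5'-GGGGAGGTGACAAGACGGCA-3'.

Scanning the sequence gives C=3, G=10, T=1, A=6.
AT pairs contribute 7, GC pairs contribute 13.
Tm = 2×7 + 4×13 = 66°C

66°C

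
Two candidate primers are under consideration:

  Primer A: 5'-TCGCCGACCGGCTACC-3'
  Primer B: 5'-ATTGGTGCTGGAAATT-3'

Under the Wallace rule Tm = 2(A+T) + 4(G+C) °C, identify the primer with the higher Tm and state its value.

Primer A: A+T=4, G+C=12 → Tm = 2(4)+4(12) = 56°C
Primer B: A+T=10, G+C=6 → Tm = 2(10)+4(6) = 44°C
56°C vs 44°C → primer A is higher.

Primer A, 56°C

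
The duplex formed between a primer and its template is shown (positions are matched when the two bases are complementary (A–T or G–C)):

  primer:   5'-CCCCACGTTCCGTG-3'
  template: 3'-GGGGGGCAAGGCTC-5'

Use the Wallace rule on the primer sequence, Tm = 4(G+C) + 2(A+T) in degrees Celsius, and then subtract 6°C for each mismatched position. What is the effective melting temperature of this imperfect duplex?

36°C

Primer base counts: A=1, T=3, G=3, C=7 → A+T=4, G+C=10
Perfect-match Tm = 2(4) + 4(10) = 8 + 40 = 48°C
Mismatches (positions where the bases are not complementary): 2 (at positions 5, 13)
Effective Tm = 48 − 2×6 = 48 − 12 = 36°C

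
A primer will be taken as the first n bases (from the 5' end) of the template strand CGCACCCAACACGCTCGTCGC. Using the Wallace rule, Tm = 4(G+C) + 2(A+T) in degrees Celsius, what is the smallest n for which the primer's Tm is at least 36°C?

First 10 bases: CGCACCCAAC → Tm = 34°C (< 36°C)
First 11 bases: CGCACCCAACA → Tm = 36°C (≥ 36°C)
Since every base adds ≥2°C, Tm only increases with n, so the threshold is first crossed at n = 11.

n = 11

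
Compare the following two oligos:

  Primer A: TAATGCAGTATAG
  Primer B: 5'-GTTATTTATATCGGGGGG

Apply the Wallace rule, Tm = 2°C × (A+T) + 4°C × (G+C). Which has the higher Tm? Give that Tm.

Primer A: A+T=9, G+C=4 → Tm = 2(9)+4(4) = 34°C
Primer B: A+T=10, G+C=8 → Tm = 2(10)+4(8) = 52°C
34°C vs 52°C → primer B is higher.

Primer B, 52°C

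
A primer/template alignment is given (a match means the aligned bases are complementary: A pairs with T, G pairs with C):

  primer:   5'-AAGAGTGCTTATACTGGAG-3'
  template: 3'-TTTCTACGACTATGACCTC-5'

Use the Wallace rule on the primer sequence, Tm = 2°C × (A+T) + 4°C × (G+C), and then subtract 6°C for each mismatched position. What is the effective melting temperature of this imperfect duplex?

Primer base counts: A=6, T=5, G=6, C=2 → A+T=11, G+C=8
Perfect-match Tm = 2(11) + 4(8) = 22 + 32 = 54°C
Mismatches (positions where the bases are not complementary): 4 (at positions 3, 4, 5, 10)
Effective Tm = 54 − 4×6 = 54 − 24 = 30°C

30°C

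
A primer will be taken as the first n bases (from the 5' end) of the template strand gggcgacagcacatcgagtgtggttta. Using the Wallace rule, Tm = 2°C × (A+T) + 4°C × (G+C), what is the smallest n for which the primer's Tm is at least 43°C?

n = 13

First 12 bases: GGGCGACAGCAC → Tm = 42°C (< 43°C)
First 13 bases: GGGCGACAGCACA → Tm = 44°C (≥ 43°C)
Each additional base adds 2°C (A/T) or 4°C (G/C), so Tm is non-decreasing in n; n = 13 is the first length to reach 43°C.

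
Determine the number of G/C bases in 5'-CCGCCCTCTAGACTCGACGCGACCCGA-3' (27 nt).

19

C=13, A=5, G=6, T=3
Total G or C: 6 + 13 = 19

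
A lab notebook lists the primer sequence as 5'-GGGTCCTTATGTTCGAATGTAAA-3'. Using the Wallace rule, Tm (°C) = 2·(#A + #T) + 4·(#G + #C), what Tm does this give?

Scanning the sequence gives T=8, G=6, C=3, A=6.
So N_AT = 14 and N_GC = 9.
Tm = 4·9 + 2·14 = 36 + 28 = 64°C

64°C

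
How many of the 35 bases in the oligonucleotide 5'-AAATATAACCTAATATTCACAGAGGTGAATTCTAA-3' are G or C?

A=16, G=4, C=5, T=10
Total G or C: 4 + 5 = 9

9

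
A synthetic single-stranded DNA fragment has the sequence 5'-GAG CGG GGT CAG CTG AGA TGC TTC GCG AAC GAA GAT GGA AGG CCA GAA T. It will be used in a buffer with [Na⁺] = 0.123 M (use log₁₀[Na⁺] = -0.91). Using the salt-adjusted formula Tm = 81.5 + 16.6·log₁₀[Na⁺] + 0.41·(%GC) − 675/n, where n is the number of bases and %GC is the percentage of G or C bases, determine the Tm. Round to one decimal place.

Length n = 49. T=7, G=19, C=9, A=14
G+C = 28, so %GC = 28/49 × 100 = 57.143%
Salt term: 16.6 × (-0.91) = -15.106
GC term: 0.41 × 57.143 = 23.429; length term: −675/49 = −13.776
Tm = 81.5 + (-15.106) + 23.429 − 13.776 = 76.047 → 76.0°C

76.0°C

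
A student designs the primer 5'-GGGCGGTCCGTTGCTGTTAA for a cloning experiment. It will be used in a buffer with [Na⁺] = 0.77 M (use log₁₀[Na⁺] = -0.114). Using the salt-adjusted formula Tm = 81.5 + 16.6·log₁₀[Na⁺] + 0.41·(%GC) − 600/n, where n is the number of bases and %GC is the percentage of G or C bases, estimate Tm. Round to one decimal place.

74.2°C

Length n = 20. Base counts: T=6, C=4, G=8, A=2
G+C = 12, so %GC = 12/20 × 100 = 60%
Salt term: 16.6 × (-0.114) = -1.892
GC term: 0.41 × 60 = 24.6; length term: −600/20 = −30
Tm = 81.5 + (-1.892) + 24.6 − 30 = 74.208 → 74.2°C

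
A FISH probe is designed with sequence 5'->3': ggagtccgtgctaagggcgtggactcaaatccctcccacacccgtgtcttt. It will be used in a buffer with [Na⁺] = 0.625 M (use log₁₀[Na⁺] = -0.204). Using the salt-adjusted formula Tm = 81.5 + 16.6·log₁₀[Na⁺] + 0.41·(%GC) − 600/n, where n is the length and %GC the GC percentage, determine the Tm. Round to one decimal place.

90.5°C

Length n = 51. Scanning the sequence gives C=17, G=13, T=12, A=9.
G+C = 30, so %GC = 30/51 × 100 = 58.824%
Salt term: 16.6 × (-0.204) = -3.386
GC term: 0.41 × 58.824 = 24.118; length term: −600/51 = −11.765
Tm = 81.5 + (-3.386) + 24.118 − 11.765 = 90.467 → 90.5°C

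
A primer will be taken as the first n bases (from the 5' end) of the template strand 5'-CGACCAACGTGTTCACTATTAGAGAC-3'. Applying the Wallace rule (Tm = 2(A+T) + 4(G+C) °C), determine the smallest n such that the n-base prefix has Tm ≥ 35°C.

n = 11

First 10 bases: CGACCAACGT → Tm = 32°C (< 35°C)
First 11 bases: CGACCAACGTG → Tm = 36°C (≥ 35°C)
Since every base adds ≥2°C, Tm only increases with n, so the threshold is first crossed at n = 11.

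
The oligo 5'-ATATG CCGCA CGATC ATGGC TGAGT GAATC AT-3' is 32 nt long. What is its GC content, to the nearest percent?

47%

Base counts: T=8, G=8, A=9, C=7
G+C = 8 + 7 = 15 out of 32 bases
%GC = 15/32 × 100 = 46.88% ≈ 47%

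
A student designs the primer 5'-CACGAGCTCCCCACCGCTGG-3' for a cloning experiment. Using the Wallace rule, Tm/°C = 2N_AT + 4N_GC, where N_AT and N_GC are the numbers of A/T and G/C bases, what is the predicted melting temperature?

Base counts: A=3, T=2, C=10, G=5
A+T = 5, G+C = 15
Tm = 2×5 + 4×15 = 70°C

70°C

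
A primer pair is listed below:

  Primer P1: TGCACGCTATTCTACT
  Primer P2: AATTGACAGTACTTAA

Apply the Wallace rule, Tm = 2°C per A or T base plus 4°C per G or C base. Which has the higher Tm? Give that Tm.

Primer P1, 46°C

Primer P1: A+T=9, G+C=7 → Tm = 2(9)+4(7) = 46°C
Primer P2: A+T=12, G+C=4 → Tm = 2(12)+4(4) = 40°C
46°C vs 40°C → primer P1 is higher.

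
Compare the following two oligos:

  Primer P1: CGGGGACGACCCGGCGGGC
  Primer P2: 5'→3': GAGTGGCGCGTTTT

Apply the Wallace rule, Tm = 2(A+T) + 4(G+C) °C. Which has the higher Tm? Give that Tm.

Primer P1, 72°C

Primer P1: A+T=2, G+C=17 → Tm = 2(2)+4(17) = 72°C
Primer P2: A+T=6, G+C=8 → Tm = 2(6)+4(8) = 44°C
72°C vs 44°C → primer P1 is higher.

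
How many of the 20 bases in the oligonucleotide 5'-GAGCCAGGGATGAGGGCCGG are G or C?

15

Scanning the sequence gives A=4, G=11, T=1, C=4.
Total G or C: 11 + 4 = 15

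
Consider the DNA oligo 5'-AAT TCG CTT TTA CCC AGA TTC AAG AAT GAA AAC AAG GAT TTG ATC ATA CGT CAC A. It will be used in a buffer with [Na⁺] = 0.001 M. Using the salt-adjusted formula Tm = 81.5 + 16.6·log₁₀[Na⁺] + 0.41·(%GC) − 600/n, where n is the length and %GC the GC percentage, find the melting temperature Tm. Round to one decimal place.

Length n = 55. G=8, C=11, A=21, T=15
G+C = 19, so %GC = 19/55 × 100 = 34.545%
Salt term: 16.6 × (-3) = -49.8
GC term: 0.41 × 34.545 = 14.163; length term: −600/55 = −10.909
Tm = 81.5 + (-49.8) + 14.163 − 10.909 = 34.954 → 35.0°C

35.0°C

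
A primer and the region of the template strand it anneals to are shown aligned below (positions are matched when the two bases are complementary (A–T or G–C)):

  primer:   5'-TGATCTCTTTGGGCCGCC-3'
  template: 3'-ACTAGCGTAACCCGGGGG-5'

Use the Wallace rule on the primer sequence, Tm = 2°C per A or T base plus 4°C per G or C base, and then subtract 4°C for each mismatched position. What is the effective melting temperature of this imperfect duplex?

46°C

Primer base counts: A=1, T=6, G=5, C=6 → A+T=7, G+C=11
Perfect-match Tm = 2(7) + 4(11) = 14 + 44 = 58°C
Mismatches (positions where the bases are not complementary): 3 (at positions 6, 8, 16)
Effective Tm = 58 − 3×4 = 58 − 12 = 46°C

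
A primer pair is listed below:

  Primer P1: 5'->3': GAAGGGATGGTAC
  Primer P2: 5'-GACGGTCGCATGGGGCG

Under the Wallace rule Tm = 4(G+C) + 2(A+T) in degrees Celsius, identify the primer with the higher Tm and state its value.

Primer P1: A+T=6, G+C=7 → Tm = 2(6)+4(7) = 40°C
Primer P2: A+T=4, G+C=13 → Tm = 2(4)+4(13) = 60°C
40°C vs 60°C → primer P2 is higher.

Primer P2, 60°C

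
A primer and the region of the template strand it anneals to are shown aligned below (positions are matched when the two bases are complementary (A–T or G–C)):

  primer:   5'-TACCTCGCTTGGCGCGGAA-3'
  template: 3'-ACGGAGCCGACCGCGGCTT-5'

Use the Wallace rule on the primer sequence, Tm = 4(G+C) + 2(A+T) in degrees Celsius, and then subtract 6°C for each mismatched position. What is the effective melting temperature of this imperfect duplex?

38°C

Primer base counts: A=3, T=4, G=6, C=6 → A+T=7, G+C=12
Perfect-match Tm = 2(7) + 4(12) = 14 + 48 = 62°C
Mismatches (positions where the bases are not complementary): 4 (at positions 2, 8, 9, 16)
Effective Tm = 62 − 4×6 = 62 − 24 = 38°C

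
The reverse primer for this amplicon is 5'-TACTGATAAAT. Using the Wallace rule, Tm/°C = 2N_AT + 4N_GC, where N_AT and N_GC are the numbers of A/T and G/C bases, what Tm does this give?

Counting bases: T=4, C=1, G=1, A=5
So N_AT = 9 and N_GC = 2.
Tm = 2×9 + 4×2 = 26°C

26°C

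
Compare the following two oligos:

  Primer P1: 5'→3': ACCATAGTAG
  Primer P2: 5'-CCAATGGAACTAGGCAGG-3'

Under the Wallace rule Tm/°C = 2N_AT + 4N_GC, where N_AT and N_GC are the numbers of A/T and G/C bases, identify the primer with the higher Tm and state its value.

Primer P1: A+T=6, G+C=4 → Tm = 2(6)+4(4) = 28°C
Primer P2: A+T=8, G+C=10 → Tm = 2(8)+4(10) = 56°C
28°C vs 56°C → primer P2 is higher.

Primer P2, 56°C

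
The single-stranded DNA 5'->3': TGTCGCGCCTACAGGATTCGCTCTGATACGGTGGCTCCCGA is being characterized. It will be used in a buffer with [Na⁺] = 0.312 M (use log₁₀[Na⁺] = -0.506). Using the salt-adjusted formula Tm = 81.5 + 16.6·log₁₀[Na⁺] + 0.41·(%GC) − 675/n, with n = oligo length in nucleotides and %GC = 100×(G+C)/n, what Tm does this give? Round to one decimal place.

81.6°C

Length n = 41. G=12, C=13, T=10, A=6
G+C = 25, so %GC = 25/41 × 100 = 60.976%
Salt term: 16.6 × (-0.506) = -8.4
GC term: 0.41 × 60.976 = 25; length term: −675/41 = −16.463
Tm = 81.5 + (-8.4) + 25 − 16.463 = 81.637 → 81.6°C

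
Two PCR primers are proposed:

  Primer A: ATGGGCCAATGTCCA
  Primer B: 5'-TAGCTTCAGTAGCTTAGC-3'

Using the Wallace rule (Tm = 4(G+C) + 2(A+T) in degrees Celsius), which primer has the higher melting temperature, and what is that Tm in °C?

Primer A: A+T=7, G+C=8 → Tm = 2(7)+4(8) = 46°C
Primer B: A+T=10, G+C=8 → Tm = 2(10)+4(8) = 52°C
46°C vs 52°C → primer B is higher.

Primer B, 52°C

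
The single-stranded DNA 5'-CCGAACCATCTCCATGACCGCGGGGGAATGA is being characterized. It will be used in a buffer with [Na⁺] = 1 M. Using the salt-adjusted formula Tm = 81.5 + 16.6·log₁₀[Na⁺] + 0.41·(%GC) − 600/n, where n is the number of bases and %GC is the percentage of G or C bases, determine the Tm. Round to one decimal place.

87.3°C

Length n = 31. C=10, G=9, T=4, A=8
G+C = 19, so %GC = 19/31 × 100 = 61.29%
Salt term: 16.6 × (0) = 0
GC term: 0.41 × 61.29 = 25.129; length term: −600/31 = −19.355
Tm = 81.5 + (0) + 25.129 − 19.355 = 87.274 → 87.3°C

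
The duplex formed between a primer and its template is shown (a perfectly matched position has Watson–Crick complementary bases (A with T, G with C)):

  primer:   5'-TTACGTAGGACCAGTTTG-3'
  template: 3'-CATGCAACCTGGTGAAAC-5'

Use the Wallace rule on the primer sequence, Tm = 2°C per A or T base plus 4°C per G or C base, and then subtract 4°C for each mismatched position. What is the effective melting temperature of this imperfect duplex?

40°C

Primer base counts: A=4, T=6, G=5, C=3 → A+T=10, G+C=8
Perfect-match Tm = 2(10) + 4(8) = 20 + 32 = 52°C
Mismatches (positions where the bases are not complementary): 3 (at positions 1, 7, 14)
Effective Tm = 52 − 3×4 = 52 − 12 = 40°C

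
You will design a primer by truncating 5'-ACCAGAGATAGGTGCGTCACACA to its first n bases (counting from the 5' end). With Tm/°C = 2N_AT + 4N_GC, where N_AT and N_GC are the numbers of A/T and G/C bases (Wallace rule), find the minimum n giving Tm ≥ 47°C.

n = 16

First 15 bases: ACCAGAGATAGGTGC → Tm = 46°C (< 47°C)
First 16 bases: ACCAGAGATAGGTGCG → Tm = 50°C (≥ 47°C)
Since every base adds ≥2°C, Tm only increases with n, so the threshold is first crossed at n = 16.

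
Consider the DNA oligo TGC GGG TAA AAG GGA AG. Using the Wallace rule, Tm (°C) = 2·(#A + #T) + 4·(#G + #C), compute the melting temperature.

Counting bases: C=1, A=6, G=8, T=2
So N_AT = 8 and N_GC = 9.
Tm = 4·9 + 2·8 = 36 + 16 = 52°C

52°C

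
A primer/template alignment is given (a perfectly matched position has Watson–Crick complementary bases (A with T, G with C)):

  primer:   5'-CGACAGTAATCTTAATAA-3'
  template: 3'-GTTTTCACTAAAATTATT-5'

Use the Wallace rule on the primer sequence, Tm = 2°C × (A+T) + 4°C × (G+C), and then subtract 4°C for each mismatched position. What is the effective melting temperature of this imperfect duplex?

30°C

Primer base counts: A=8, T=5, G=2, C=3 → A+T=13, G+C=5
Perfect-match Tm = 2(13) + 4(5) = 26 + 20 = 46°C
Mismatches (positions where the bases are not complementary): 4 (at positions 2, 4, 8, 11)
Effective Tm = 46 − 4×4 = 46 − 16 = 30°C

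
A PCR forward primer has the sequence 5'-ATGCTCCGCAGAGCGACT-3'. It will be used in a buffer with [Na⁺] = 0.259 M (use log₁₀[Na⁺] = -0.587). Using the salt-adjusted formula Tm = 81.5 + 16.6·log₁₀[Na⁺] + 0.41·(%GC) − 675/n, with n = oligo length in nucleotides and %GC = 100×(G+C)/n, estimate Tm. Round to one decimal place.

59.3°C

Length n = 18. Base counts: A=4, G=5, T=3, C=6
G+C = 11, so %GC = 11/18 × 100 = 61.111%
Salt term: 16.6 × (-0.587) = -9.744
GC term: 0.41 × 61.111 = 25.056; length term: −675/18 = −37.5
Tm = 81.5 + (-9.744) + 25.056 − 37.5 = 59.312 → 59.3°C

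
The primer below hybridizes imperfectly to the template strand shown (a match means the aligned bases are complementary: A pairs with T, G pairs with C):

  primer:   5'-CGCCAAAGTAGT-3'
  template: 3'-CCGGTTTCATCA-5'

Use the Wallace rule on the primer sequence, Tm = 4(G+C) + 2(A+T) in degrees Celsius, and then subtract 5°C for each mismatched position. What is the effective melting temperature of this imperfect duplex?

31°C

Primer base counts: A=4, T=2, G=3, C=3 → A+T=6, G+C=6
Perfect-match Tm = 2(6) + 4(6) = 12 + 24 = 36°C
Mismatches (positions where the bases are not complementary): 1 (at position 1)
Effective Tm = 36 − 1×5 = 36 − 5 = 31°C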